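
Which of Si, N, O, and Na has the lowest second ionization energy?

The second ionization energy removes an electron from the +1 ion. For each element: Si⁺ still has 3 valence electrons; N⁺ still has 4 valence electrons; O⁺ still has 5 valence electrons; Na⁺ is the bare [Ne] core.
Pulling an electron out of a noble-gas core costs far more than removing a remaining valence electron, so Na sits at the high end of IE_2.
Valence configurations: Si⁺ [Ne]3s²3p¹, N⁺ [He]2s²2p², O⁺ [He]2s²2p³.
Tabulated IE_2 (kJ/mol): Si 1577, N 2856, O 3388, Na 4562.
Hence IE_2: Si < N < O < Na.

Si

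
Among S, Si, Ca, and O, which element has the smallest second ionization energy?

Ca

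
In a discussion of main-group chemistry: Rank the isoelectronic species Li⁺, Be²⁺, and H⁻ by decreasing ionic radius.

H⁻ > Li⁺ > Be²⁺

All of these have 2 electrons, so size is governed by nuclear charge alone: the more protons, the stronger the pull on the same electron cloud, and the smaller the ion.
Nuclear charges: Be²⁺ (Z=4), Li⁺ (Z=3), H⁻ (Z=1).
Largest to smallest: H⁻ > Li⁺ > Be²⁺.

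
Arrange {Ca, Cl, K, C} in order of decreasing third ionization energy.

Ca > C > K > Cl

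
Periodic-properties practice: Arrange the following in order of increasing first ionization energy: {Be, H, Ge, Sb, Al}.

Al, Ge, Sb, Be, H

First ionization energy rises across a period (greater Z_eff holds electrons more tightly) and falls down a group (valence electrons are farther from the nucleus).
These sit on a diagonal, where the across-period and down-group effects partly cancel.
Ge > Al: the two effects oppose for this pair; the across-period effect wins (762 vs 578 kJ/mol).
Sb > Ge: the two effects oppose for this pair; the across-period effect wins (831 vs 762 kJ/mol).
Be > Sb: the two effects oppose for this pair; the down-group effect wins (900 vs 831 kJ/mol).
H > Be: period and group pull opposite ways; the down-group shift dominates (1312 vs 900 kJ/mol).
For reference (kJ/mol): H 1312, Be 900, Al 578, Ge 762, Sb 831.
So from lowest to highest: Al < Ge < Sb < Be < H.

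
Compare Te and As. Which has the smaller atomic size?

As is in period 4, group 15; Te is in period 5, group 16.
Radius decreases left→right (rising Z_eff, same n) and increases top→bottom (higher n).
These sit on a diagonal, where the across-period and down-group effects partly cancel.
Te > As: period and group pull opposite ways; the down-group shift dominates (136 vs 121 pm).
Approximate values (pm): As 121, Te 136.
So As has the smaller atomic size (As < Te).

As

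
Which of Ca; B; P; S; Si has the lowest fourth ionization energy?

Si

IE_4 is the cost of taking one more electron from the +3 cation: Ca³⁺ is already 1 electron into the core; B³⁺ is the bare [He] core; P³⁺ still has 2 valence electrons; S³⁺ still has 3 valence electrons; Si³⁺ still has 1 valence electron.
Breaking into a closed-shell core is much more expensive than removing a leftover valence electron — Ca and B have the largest IE_4 here.
Valence configurations: P³⁺ [Ne]3s², S³⁺ [Ne]3s²3p¹, Si³⁺ [Ne]3s¹.
S³⁺ loses a lone 3p electron whereas P³⁺ must break into a filled 3s² pair, so IE_4(P) > IE_4(S) even though S has the higher nuclear charge.
The numbers (kJ/mol): Ca 6491, B 25026, P 4964, S 4556, Si 4356.
Overall IE_4 order: Si < S < P < Ca < B.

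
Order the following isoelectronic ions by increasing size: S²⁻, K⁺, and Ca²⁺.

Ca²⁺ < K⁺ < S²⁻

All of these have 18 electrons, so size is governed by nuclear charge alone: the more protons, the stronger the pull on the same electron cloud, and the smaller the ion.
Nuclear charges: Ca²⁺ (Z=20), K⁺ (Z=19), S²⁻ (Z=16).
Smallest to largest: Ca²⁺ < K⁺ < S²⁻.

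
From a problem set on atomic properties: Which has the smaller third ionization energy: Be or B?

The third ionization energy removes an electron from the +2 ion. For each element: Be²⁺ is the bare [He] core; B²⁺ still has 1 valence electron.
Core electrons are held far more tightly than valence electrons, so Be tops the IE_3 order.
Approximate IE_3 values (kJ/mol): Be 14849, B 3660.
Overall IE_3 order: B < Be.

B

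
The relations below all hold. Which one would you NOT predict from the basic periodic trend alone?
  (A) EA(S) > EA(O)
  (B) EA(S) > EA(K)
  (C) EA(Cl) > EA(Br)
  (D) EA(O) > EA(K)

(A)

The general trend: electron affinity increases across a period and decreases down a group.
(A) S (period 3, group 16) vs O (period 2, group 16): the stated order contradicts the simple trend.
(B) S (period 3, group 16) vs K (period 4, group 1): the stated order agrees with the simple trend.
(C) Cl (period 3, group 17) vs Br (period 4, group 17): the stated order agrees with the simple trend.
(D) O (period 2, group 16) vs K (period 4, group 1): the stated order agrees with the simple trend.
The exception is (A): the compact 2p subshell of O repels the added electron more than S's larger 3p does.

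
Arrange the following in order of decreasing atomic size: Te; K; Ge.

K is in period 4, group 1; Ge is in period 4, group 14; Te is in period 5, group 16.
Across a period the added protons contract the valence shell; down a group each new principal shell makes the atom larger.
Here both period and group differ, so the two effects have to be weighed against each other.
Te > Ge: the two effects oppose for this pair; the down-group effect wins (136 vs 121 pm).
K > Te: period and group pull opposite ways; the across-period shift dominates (196 vs 136 pm).
For reference (pm): K 196, Ge 121, Te 136.
So from largest to smallest: K > Te > Ge.

K > Te > Ge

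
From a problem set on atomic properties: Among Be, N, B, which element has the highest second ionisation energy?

N

After 1 electron has been removed, what remains? Be⁺ still has 1 valence electron; N⁺ still has 4 valence electrons; B⁺ still has 2 valence electrons.
All are still removing valence electrons, so compare the +1 ions as you would atoms: IE_2 generally rises across a period (higher Z_eff) and falls down a group (larger shell), subject to the usual subshell exceptions.
Valence configurations: Be⁺ [He]2s¹, N⁺ [He]2s²2p², B⁺ [He]2s².
Approximate IE_2 values (kJ/mol): Be 1757, N 2856, B 2427.
So the second ionization energies run Be < B < N.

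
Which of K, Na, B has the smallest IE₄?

Consider each +3 ion: K³⁺ is already 2 electrons into the core; Na³⁺ is already 2 electrons into the core; B³⁺ is the bare [He] core.
All of these are removing an electron from a noble-gas core or deeper; the smaller core (lower principal quantum number) is held far more tightly, and within a period the higher nuclear charge binds the same core more tightly.
The numbers (kJ/mol): K 5877, Na 9543, B 25026.
Overall IE_4 order: K < Na < B.

K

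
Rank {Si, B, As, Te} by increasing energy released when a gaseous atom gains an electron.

B < As < Si < Te

B is in period 2, group 13; Si is in period 3, group 14; As is in period 4, group 15; Te is in period 5, group 16.
Atoms with high Z_eff and room in the valence shell (especially the halogens) have the most exothermic electron affinities.
These sit on a diagonal, where the across-period and down-group effects partly cancel.
As > B: period and group pull opposite ways; the across-period shift dominates (78 vs 27 kJ/mol).
Si > As: period and group pull opposite ways; the down-group shift dominates (134 vs 78 kJ/mol).
Te > Si: period and group pull opposite ways; the across-period shift dominates (190 vs 134 kJ/mol).
Approximate values (kJ/mol): B 27, Si 134, As 78, Te 190.
So from lowest to highest: B < As < Si < Te.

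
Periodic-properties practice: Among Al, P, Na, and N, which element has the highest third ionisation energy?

Na

The third ionization energy removes an electron from the +2 ion. For each element: Al²⁺ still has 1 valence electron; P²⁺ still has 3 valence electrons; Na²⁺ is already 1 electron into the core; N²⁺ still has 3 valence electrons.
Pulling an electron out of a noble-gas core costs far more than removing a remaining valence electron, so Na sits at the high end of IE_3.
Valence configurations: Al²⁺ [Ne]3s¹, P²⁺ [Ne]3s²3p¹, N²⁺ [He]2s²2p¹.
Tabulated IE_3 (kJ/mol): Al 2745, P 2914, Na 6910, N 4578.
So the third ionization energies run Al < P < N < Na.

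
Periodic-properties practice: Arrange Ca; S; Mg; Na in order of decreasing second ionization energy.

IE_2 is the cost of taking one more electron from the +1 cation: Ca⁺ still has 1 valence electron; S⁺ still has 5 valence electrons; Mg⁺ still has 1 valence electron; Na⁺ is the bare [Ne] core.
Core electrons are held far more tightly than valence electrons, so Na tops the IE_2 order.
Valence configurations: Ca⁺ [Ar]4s¹, S⁺ [Ne]3s²3p³, Mg⁺ [Ne]3s¹.
Tabulated IE_2 (kJ/mol): Ca 1145, S 2252, Mg 1451, Na 4562.
Hence IE_2: Ca < Mg < S < Na.

Na, S, Mg, Ca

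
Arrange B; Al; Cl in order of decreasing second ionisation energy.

B > Cl > Al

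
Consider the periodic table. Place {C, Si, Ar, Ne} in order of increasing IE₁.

Si, C, Ar, Ne

First ionization energy rises across a period (greater Z_eff holds electrons more tightly) and falls down a group (valence electrons are farther from the nucleus).
Neither a single period nor a single group — weigh both effects.
C > Si: they share group 14; the group trend gives C the larger value.
Ar > C: period and group pull opposite ways; the across-period shift dominates (1521 vs 1086 kJ/mol).
Ne > Ar: Ne sits above Ar in group 18, so the down-group effect alone puts Ne higher.
Tabulated first ionization energy (kJ/mol): C 1086, Ne 2081, Si 786, Ar 1521.
So from lowest to highest: Si < C < Ar < Ne.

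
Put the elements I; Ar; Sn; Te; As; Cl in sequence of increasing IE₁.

Cl is in period 3, group 17; Ar is in period 3, group 18; As is in period 4, group 15; Sn is in period 5, group 14; Te is in period 5, group 16; I is in period 5, group 17.
Across a period the outer electron is held more tightly (higher IE₁); down a group it sits in a higher shell, more shielded, and comes off more easily.
Here both period and group differ, so the two effects have to be weighed against each other.
Te > Sn: both are in period 5; the period trend gives Te the larger value.
As > Te: period and group pull opposite ways; the down-group shift dominates (947 vs 869 kJ/mol).
I > As: period and group pull opposite ways; the across-period shift dominates (1008 vs 947 kJ/mol).
Cl > I: Cl sits above I in group 17, so the down-group effect alone puts Cl higher.
Ar > Cl: Ar lies to the right of Cl in period 3, so the across-period effect alone puts Ar higher.
Tabulated first ionization energy (kJ/mol): Cl 1251, Ar 1521, As 947, Sn 709, Te 869, I 1008.
So from lowest to highest: Sn < Te < As < I < Cl < Ar.

Sn < Te < As < I < Cl < Ar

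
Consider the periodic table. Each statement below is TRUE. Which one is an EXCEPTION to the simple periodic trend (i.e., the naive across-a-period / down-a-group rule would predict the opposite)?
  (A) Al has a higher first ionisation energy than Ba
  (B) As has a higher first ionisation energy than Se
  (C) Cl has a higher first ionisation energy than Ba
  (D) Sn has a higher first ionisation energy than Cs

(B)

The general trend: first ionisation energy increases across a period and decreases down a group.
(A) Al (period 3, group 13) vs Ba (period 6, group 2): the stated order agrees with the simple trend.
(B) As (period 4, group 15) vs Se (period 4, group 16): the stated order contradicts the simple trend.
(C) Cl (period 3, group 17) vs Ba (period 6, group 2): the stated order agrees with the simple trend.
(D) Sn (period 5, group 14) vs Cs (period 6, group 1): the stated order agrees with the simple trend.
The exception is (B): Se (4p⁴) ionizes more easily than half-filled As (4p³).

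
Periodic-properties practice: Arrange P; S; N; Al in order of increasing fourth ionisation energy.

S < P < N < Al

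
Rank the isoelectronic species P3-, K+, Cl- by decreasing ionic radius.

P3- > Cl- > K+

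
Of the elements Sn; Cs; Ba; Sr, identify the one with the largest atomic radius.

Sr is in period 5, group 2; Sn is in period 5, group 14; Cs is in period 6, group 1; Ba is in period 6, group 2.
Across a period the added protons contract the valence shell; down a group each new principal shell makes the atom larger.
Here both period and group differ, so the two effects have to be weighed against each other.
Sr > Sn: both are in period 5; the period trend gives Sr the larger value.
Ba > Sr: Ba sits below Sr in group 2, so the down-group effect alone puts Ba larger.
Cs > Ba: Cs lies to the left of Ba in period 6, so the across-period effect alone puts Cs larger.
For reference (pm): Sr 185, Sn 140, Cs 232, Ba 196.
The largest atomic radius among these belongs to Cs.

Cs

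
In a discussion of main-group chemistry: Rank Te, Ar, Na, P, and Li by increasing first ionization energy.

Na, Li, Te, P, Ar

Li is in period 2, group 1; Na is in period 3, group 1; P is in period 3, group 15; Ar is in period 3, group 18; Te is in period 5, group 16.
IE₁ increases left→right with effective nuclear charge and decreases top→bottom as the valence shell moves farther out.
These span different periods and groups, so the two trends combine.
Li > Na: Li sits above Na in group 1, so the down-group effect alone puts Li higher.
Te > Li: the two effects oppose for this pair; the across-period effect wins (869 vs 520 kJ/mol).
P > Te: period and group pull opposite ways; the down-group shift dominates (1012 vs 869 kJ/mol).
Ar > P: Ar lies to the right of P in period 3, so the across-period effect alone puts Ar higher.
Approximate values (kJ/mol): Li 520, Na 496, P 1012, Ar 1521, Te 869.
So from lowest to highest: Na < Li < Te < P < Ar.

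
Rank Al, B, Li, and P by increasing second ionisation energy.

Al < P < B < Li

Consider each +1 ion: Al⁺ still has 2 valence electrons; B⁺ still has 2 valence electrons; Li⁺ is the bare [He] core; P⁺ still has 4 valence electrons.
Core electrons are held far more tightly than valence electrons, so Li tops the IE_2 order.
Valence configurations: Al⁺ [Ne]3s², B⁺ [He]2s², P⁺ [Ne]3s²3p².
Approximate IE_2 values (kJ/mol): Al 1817, B 2427, Li 7298, P 1907.
So the second ionization energies run Al < P < B < Li.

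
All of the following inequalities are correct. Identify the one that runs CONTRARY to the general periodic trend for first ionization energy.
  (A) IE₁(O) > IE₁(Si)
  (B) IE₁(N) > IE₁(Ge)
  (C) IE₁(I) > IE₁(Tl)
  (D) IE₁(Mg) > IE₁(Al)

The general trend: first ionization energy increases across a period and decreases down a group.
(A) O (period 2, group 16) vs Si (period 3, group 14): the stated order agrees with the simple trend.
(B) N (period 2, group 15) vs Ge (period 4, group 14): the stated order agrees with the simple trend.
(C) I (period 5, group 17) vs Tl (period 6, group 13): the stated order agrees with the simple trend.
(D) Mg (period 3, group 2) vs Al (period 3, group 13): the stated order contradicts the simple trend.
The exception is (D): Al's single 3p electron is easier to remove than one from Mg's filled 3s².

(D)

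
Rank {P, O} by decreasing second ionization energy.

O > P

IE_2 is the cost of taking one more electron from the +1 cation: P⁺ still has 4 valence electrons; O⁺ still has 5 valence electrons.
All are still removing valence electrons, so compare the +1 ions as you would atoms: IE_2 generally rises across a period (higher Z_eff) and falls down a group (larger shell), subject to the usual subshell exceptions.
Valence configurations: P⁺ [Ne]3s²3p², O⁺ [He]2s²2p³.
Tabulated IE_2 (kJ/mol): P 1907, O 3388.
Putting it together, IE_2: P < O.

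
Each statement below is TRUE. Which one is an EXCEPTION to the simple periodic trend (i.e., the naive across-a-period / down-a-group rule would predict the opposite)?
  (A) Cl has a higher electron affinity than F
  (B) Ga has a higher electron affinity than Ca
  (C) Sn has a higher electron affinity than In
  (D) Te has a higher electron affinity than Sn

(A)

The general trend: electron affinity increases across a period and decreases down a group.
(A) Cl (period 3, group 17) vs F (period 2, group 17): the stated order contradicts the simple trend.
(B) Ga (period 4, group 13) vs Ca (period 4, group 2): the stated order agrees with the simple trend.
(C) Sn (period 5, group 14) vs In (period 5, group 13): the stated order agrees with the simple trend.
(D) Te (period 5, group 16) vs Sn (period 5, group 14): the stated order agrees with the simple trend.
The exception is (A): F's small 2p subshell makes the incoming electron feel strong e⁻–e⁻ repulsion, so Cl actually releases more energy on gaining an electron.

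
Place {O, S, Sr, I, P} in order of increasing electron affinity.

EA tends to increase across a period and decrease down a group, though the pattern is less regular than for IE or radius.
Neither a single period nor a single group — weigh both effects.
P > Sr: relative to Sr, both the across-period and down-group shifts push P's electron affinity up.
O > P: both effects reinforce here, so O is clearly the higher of the two.
S > O: this pair runs against the simple trend — see the exception note.
I > S: the two effects oppose for this pair; the across-period effect wins (295 vs 200 kJ/mol).
Note the exception: S has a higher electron affinity than O, contrary to the simple trend — the compact 2p subshell of O repels the added electron more than S's larger 3p does.
For reference (kJ/mol): O 141, P 72, S 200, Sr 5, I 295.
So from lowest to highest: Sr < P < O < S < I.

Sr < P < O < S < I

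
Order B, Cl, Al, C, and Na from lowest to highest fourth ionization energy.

IE_4 is the cost of taking one more electron from the +3 cation: B³⁺ is the bare [He] core; Cl³⁺ still has 4 valence electrons; Al³⁺ is the bare [Ne] core; C³⁺ still has 1 valence electron; Na³⁺ is already 2 electrons into the core.
Breaking into a closed-shell core is much more expensive than removing a leftover valence electron — Na, Al and B have the largest IE_4 here.
Valence configurations: Cl³⁺ [Ne]3s²3p², C³⁺ [He]2s¹.
Tabulated IE_4 (kJ/mol): B 25026, Cl 5159, Al 11577, C 6223, Na 9543.
So the fourth ionization energies run Cl < C < Na < Al < B.

Cl < C < Na < Al < B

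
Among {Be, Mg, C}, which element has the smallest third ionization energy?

C

IE_3 is the cost of taking one more electron from the +2 cation: Be²⁺ is the bare [He] core; Mg²⁺ is the bare [Ne] core; C²⁺ still has 2 valence electrons.
Breaking into a closed-shell core is much more expensive than removing a leftover valence electron — Mg and Be have the largest IE_3 here.
Tabulated IE_3 (kJ/mol): Be 14849, Mg 7733, C 4620.
So the third ionization energies run C < Mg < Be.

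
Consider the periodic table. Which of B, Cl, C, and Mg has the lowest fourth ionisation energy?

After 3 electrons have been removed, what remains? B³⁺ is the bare [He] core; Cl³⁺ still has 4 valence electrons; C³⁺ still has 1 valence electron; Mg³⁺ is already 1 electron into the core.
Core electrons are held far more tightly than valence electrons, so Mg and B top the IE_4 order.
Valence configurations: Cl³⁺ [Ne]3s²3p², C³⁺ [He]2s¹.
Tabulated IE_4 (kJ/mol): B 25026, Cl 5159, C 6223, Mg 10543.
Overall IE_4 order: Cl < C < Mg < B.

Cl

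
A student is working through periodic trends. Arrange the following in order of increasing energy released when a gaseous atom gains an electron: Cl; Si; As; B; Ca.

B is in period 2, group 13; Si is in period 3, group 14; Cl is in period 3, group 17; Ca is in period 4, group 2; As is in period 4, group 15.
Electron affinity generally becomes more exothermic across a period toward the halogens and less exothermic down a group.
Neither a single period nor a single group — weigh both effects.
B > Ca: both effects reinforce here, so B is clearly the higher of the two.
As > B: period and group pull opposite ways; the across-period shift dominates (78 vs 27 kJ/mol).
Si > As: the two effects oppose for this pair; the down-group effect wins (134 vs 78 kJ/mol).
Cl > Si: both are in period 3; the period trend gives Cl the larger value.
For reference (kJ/mol): B 27, Si 134, Cl 349, Ca 2, As 78.
So from lowest to highest: Ca < B < As < Si < Cl.

Ca < B < As < Si < Cl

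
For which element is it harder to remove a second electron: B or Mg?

B

Consider each +1 ion: B⁺ still has 2 valence electrons; Mg⁺ still has 1 valence electron.
All are still removing valence electrons, so compare the +1 ions as you would atoms: IE_2 generally rises across a period (higher Z_eff) and falls down a group (larger shell), subject to the usual subshell exceptions.
Valence configurations: B⁺ [He]2s², Mg⁺ [Ne]3s¹.
Approximate IE_2 values (kJ/mol): B 2427, Mg 1451.
So the second ionization energies run Mg < B.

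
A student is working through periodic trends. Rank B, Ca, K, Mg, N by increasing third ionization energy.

B < K < N < Ca < Mg

Consider each +2 ion: B²⁺ still has 1 valence electron; Ca²⁺ is the bare [Ar] core; K²⁺ is already 1 electron into the core; Mg²⁺ is the bare [Ne] core; N²⁺ still has 3 valence electrons.
Usually core removal costs more than valence removal, but here the competition is close: a tightly held n=2 valence electron can cost more to remove than an n=3 core electron, so the actual values have to decide it.
Valence configurations: B²⁺ [He]2s¹, N²⁺ [He]2s²2p¹.
Tabulated IE_3 (kJ/mol): B 3660, Ca 4912, K 4420, Mg 7733, N 4578.
Hence IE_3: B < K < N < Ca < Mg.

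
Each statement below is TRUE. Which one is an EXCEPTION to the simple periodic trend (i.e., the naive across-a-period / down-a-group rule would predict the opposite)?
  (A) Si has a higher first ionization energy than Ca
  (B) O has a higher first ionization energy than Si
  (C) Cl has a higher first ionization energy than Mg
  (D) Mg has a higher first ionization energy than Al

(D)

The general trend: first ionization energy increases across a period and decreases down a group.
(A) Si (period 3, group 14) vs Ca (period 4, group 2): the stated order agrees with the simple trend.
(B) O (period 2, group 16) vs Si (period 3, group 14): the stated order agrees with the simple trend.
(C) Cl (period 3, group 17) vs Mg (period 3, group 2): the stated order agrees with the simple trend.
(D) Mg (period 3, group 2) vs Al (period 3, group 13): the stated order contradicts the simple trend.
The exception is (D): Al's single 3p electron is easier to remove than one from Mg's filled 3s².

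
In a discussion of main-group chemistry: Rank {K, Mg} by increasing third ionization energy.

K < Mg

Consider each +2 ion: K²⁺ is already 1 electron into the core; Mg²⁺ is the bare [Ne] core.
All of these are removing an electron from a noble-gas core or deeper; the smaller core (lower principal quantum number) is held far more tightly, and within a period the higher nuclear charge binds the same core more tightly.
Tabulated IE_3 (kJ/mol): K 4420, Mg 7733.
Overall IE_3 order: K < Mg.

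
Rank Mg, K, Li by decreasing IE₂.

Li, K, Mg

Consider each +1 ion: Mg⁺ still has 1 valence electron; K⁺ is the bare [Ar] core; Li⁺ is the bare [He] core.
Pulling an electron out of a noble-gas core costs far more than removing a remaining valence electron, so K and Li sit at the high end of IE_2.
The numbers (kJ/mol): Mg 1451, K 3052, Li 7298.
Hence IE_2: Mg < K < Li.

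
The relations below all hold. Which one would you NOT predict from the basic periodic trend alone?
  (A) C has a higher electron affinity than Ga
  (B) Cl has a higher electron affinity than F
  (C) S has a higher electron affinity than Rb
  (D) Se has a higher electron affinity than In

The general trend: electron affinity increases across a period and decreases down a group.
(A) C (period 2, group 14) vs Ga (period 4, group 13): the stated order agrees with the simple trend.
(B) Cl (period 3, group 17) vs F (period 2, group 17): the stated order contradicts the simple trend.
(C) S (period 3, group 16) vs Rb (period 5, group 1): the stated order agrees with the simple trend.
(D) Se (period 4, group 16) vs In (period 5, group 13): the stated order agrees with the simple trend.
The exception is (B): F's small 2p subshell makes the incoming electron feel strong e⁻–e⁻ repulsion, so Cl actually releases more energy on gaining an electron.

(B)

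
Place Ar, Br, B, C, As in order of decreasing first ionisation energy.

Ar > Br > C > As > B

B is in period 2, group 13; C is in period 2, group 14; Ar is in period 3, group 18; As is in period 4, group 15; Br is in period 4, group 17.
Removing the outermost electron gets harder across a period and easier down a group.
Neither a single period nor a single group — weigh both effects.
As > B: the two effects oppose for this pair; the across-period effect wins (947 vs 801 kJ/mol).
C > As: the two effects oppose for this pair; the down-group effect wins (1086 vs 947 kJ/mol).
Br > C: period and group pull opposite ways; the across-period shift dominates (1140 vs 1086 kJ/mol).
Ar > Br: relative to Br, both the across-period and down-group shifts push Ar's first ionization energy up.
Tabulated first ionization energy (kJ/mol): B 801, C 1086, Ar 1521, As 947, Br 1140.
So from highest to lowest: Ar > Br > C > As > B.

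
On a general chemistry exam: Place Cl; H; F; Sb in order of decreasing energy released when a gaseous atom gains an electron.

EA tends to increase across a period and decrease down a group, though the pattern is less regular than for IE or radius.
Here both period and group differ, so the two effects have to be weighed against each other.
Sb > H: the two effects oppose for this pair; the across-period effect wins (103 vs 73 kJ/mol).
F > Sb: both effects reinforce here, so F is clearly the higher of the two.
Cl > F: this pair runs against the simple trend — see the exception note.
Note the exception: Cl has a higher electron affinity than F, contrary to the simple trend — F's small 2p subshell makes the incoming electron feel strong e⁻–e⁻ repulsion, so Cl actually releases more energy on gaining an electron.
For reference (kJ/mol): H 73, F 328, Cl 349, Sb 103.
So from highest to lowest: Cl > F > Sb > H.

Cl, F, Sb, H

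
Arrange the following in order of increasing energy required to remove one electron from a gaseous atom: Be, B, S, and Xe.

B, Be, S, Xe

First ionization energy rises across a period (greater Z_eff holds electrons more tightly) and falls down a group (valence electrons are farther from the nucleus).
Here both period and group differ, so the two effects have to be weighed against each other.
Be > B: this pair runs against the simple trend — see the exception note.
S > Be: the two effects oppose for this pair; the across-period effect wins (1000 vs 900 kJ/mol).
Xe > S: the two effects oppose for this pair; the across-period effect wins (1170 vs 1000 kJ/mol).
Note the exception: Be has a higher first ionization energy than B, contrary to the simple trend — removing B's lone 2p electron is easier than breaking Be's filled 2s².
Approximate values (kJ/mol): Be 900, B 801, S 1000, Xe 1170.
So from lowest to highest: B < Be < S < Xe.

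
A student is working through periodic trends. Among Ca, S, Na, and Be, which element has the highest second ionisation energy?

Na

After 1 electron has been removed, what remains? Ca⁺ still has 1 valence electron; S⁺ still has 5 valence electrons; Na⁺ is the bare [Ne] core; Be⁺ still has 1 valence electron.
Breaking into a closed-shell core is much more expensive than removing a leftover valence electron — Na has the largest IE_2 here.
Valence configurations: Ca⁺ [Ar]4s¹, S⁺ [Ne]3s²3p³, Be⁺ [He]2s¹.
Approximate IE_2 values (kJ/mol): Ca 1145, S 2252, Na 4562, Be 1757.
Overall IE_2 order: Ca < Be < S < Na.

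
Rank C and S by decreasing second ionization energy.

Consider each +1 ion: C⁺ still has 3 valence electrons; S⁺ still has 5 valence electrons.
All are still removing valence electrons, so compare the +1 ions as you would atoms: IE_2 generally rises across a period (higher Z_eff) and falls down a group (larger shell), subject to the usual subshell exceptions.
Valence configurations: C⁺ [He]2s²2p¹, S⁺ [Ne]3s²3p³.
Tabulated IE_2 (kJ/mol): C 2353, S 2252.
So the second ionization energies run S < C.

C > S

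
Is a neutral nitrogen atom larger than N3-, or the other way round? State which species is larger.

Forming N3- adds 3 electrons to N. More electron–electron repulsion in the same shell, with unchanged nuclear charge, lets the cloud expand.
An anion is larger than its parent atom: N3- > N.

N3-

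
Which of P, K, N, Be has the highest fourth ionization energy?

The fourth ionization energy removes an electron from the +3 ion. For each element: P³⁺ still has 2 valence electrons; K³⁺ is already 2 electrons into the core; N³⁺ still has 2 valence electrons; Be³⁺ is already 1 electron into the core.
Usually core removal costs more than valence removal, but here the competition is close: a tightly held n=2 valence electron can cost more to remove than an n=3 core electron, so the actual values have to decide it.
Valence configurations: P³⁺ [Ne]3s², N³⁺ [He]2s².
The numbers (kJ/mol): P 4964, K 5877, N 7475, Be 21007.
Putting it together, IE_4: P < K < N < Be.

Be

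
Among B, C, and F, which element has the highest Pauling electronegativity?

B is in period 2, group 13; C is in period 2, group 14; F is in period 2, group 17.
Atoms toward the upper right of the periodic table pull bonding electrons most strongly.
All lie in period 2, so electronegativity increases left to right.
The highest Pauling electronegativity among these belongs to F.

F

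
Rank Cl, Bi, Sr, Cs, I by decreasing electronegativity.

Electronegativity increases across a period and decreases down a group, tracking effective nuclear charge and atomic size.
Neither a single period nor a single group — weigh both effects.
Sr > Cs: relative to Cs, both the across-period and down-group shifts push Sr's electronegativity up.
Bi > Sr: the two effects oppose for this pair; the across-period effect wins (2.02 vs 0.95).
I > Bi: relative to Bi, both the across-period and down-group shifts push I's electronegativity up.
Cl > I: they share group 17; the group trend gives Cl the larger value.
Tabulated electronegativity (Pauling): Cl 3.16, Sr 0.95, I 2.66, Cs 0.79, Bi 2.02.
So from highest to lowest: Cl > I > Bi > Sr > Cs.

Cl, I, Bi, Sr, Cs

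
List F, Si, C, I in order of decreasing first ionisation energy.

First ionization energy rises across a period (greater Z_eff holds electrons more tightly) and falls down a group (valence electrons are farther from the nucleus).
Neither a single period nor a single group — weigh both effects.
I > Si: period and group pull opposite ways; the across-period shift dominates (1008 vs 786 kJ/mol).
C > I: period and group pull opposite ways; the down-group shift dominates (1086 vs 1008 kJ/mol).
F > C: F lies to the right of C in period 2, so the across-period effect alone puts F higher.
For reference (kJ/mol): C 1086, F 1681, Si 786, I 1008.
So from highest to lowest: F > C > I > Si.

F > C > I > Si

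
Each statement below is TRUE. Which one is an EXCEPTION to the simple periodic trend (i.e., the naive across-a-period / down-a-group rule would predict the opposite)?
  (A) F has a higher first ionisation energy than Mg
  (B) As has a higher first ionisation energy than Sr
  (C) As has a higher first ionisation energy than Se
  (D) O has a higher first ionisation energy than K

(C)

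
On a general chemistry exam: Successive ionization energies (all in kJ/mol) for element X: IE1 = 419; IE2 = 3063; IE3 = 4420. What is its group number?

Look for the largest jump between consecutive ionization energies: IE2/IE1 ≈ 7.3, far larger than any earlier ratio.
That jump marks the point where a core electron is being removed. So the atom has 1 valence electron.
A main-group element with 1 valence electron is in group 1.

Group 1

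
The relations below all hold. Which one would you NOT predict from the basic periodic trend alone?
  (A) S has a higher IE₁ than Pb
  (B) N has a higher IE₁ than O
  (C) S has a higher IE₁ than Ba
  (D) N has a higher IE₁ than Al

(B)

The general trend: IE₁ increases across a period and decreases down a group.
(A) S (period 3, group 16) vs Pb (period 6, group 14): the stated order agrees with the simple trend.
(B) N (period 2, group 15) vs O (period 2, group 16): the stated order contradicts the simple trend.
(C) S (period 3, group 16) vs Ba (period 6, group 2): the stated order agrees with the simple trend.
(D) N (period 2, group 15) vs Al (period 3, group 13): the stated order agrees with the simple trend.
The exception is (B): pairing an electron in O's 2p⁴ costs repulsion energy, so O ionizes more easily than half-filled N (2p³).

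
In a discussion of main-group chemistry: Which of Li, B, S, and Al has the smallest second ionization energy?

The second ionization energy removes an electron from the +1 ion. For each element: Li⁺ is the bare [He] core; B⁺ still has 2 valence electrons; S⁺ still has 5 valence electrons; Al⁺ still has 2 valence electrons.
Pulling an electron out of a noble-gas core costs far more than removing a remaining valence electron, so Li sits at the high end of IE_2.
Valence configurations: B⁺ [He]2s², S⁺ [Ne]3s²3p³, Al⁺ [Ne]3s².
Tabulated IE_2 (kJ/mol): Li 7298, B 2427, S 2252, Al 1817.
So the second ionization energies run Al < S < B < Li.

Al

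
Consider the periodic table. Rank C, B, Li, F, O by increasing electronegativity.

EN rises left→right (higher Z_eff, smaller atoms) and falls top→bottom (larger, more shielded atoms).
All lie in period 2, so electronegativity increases left to right.
So from lowest to highest: Li < B < C < O < F.

Li < B < C < O < F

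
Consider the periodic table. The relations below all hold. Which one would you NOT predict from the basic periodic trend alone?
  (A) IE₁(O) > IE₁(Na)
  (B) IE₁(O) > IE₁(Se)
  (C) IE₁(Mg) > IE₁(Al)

(C)

The general trend: first ionisation energy increases across a period and decreases down a group.
(A) O (period 2, group 16) vs Na (period 3, group 1): the stated order agrees with the simple trend.
(B) O (period 2, group 16) vs Se (period 4, group 16): the stated order agrees with the simple trend.
(C) Mg (period 3, group 2) vs Al (period 3, group 13): the stated order contradicts the simple trend.
The exception is (C): Al's single 3p electron is easier to remove than one from Mg's filled 3s².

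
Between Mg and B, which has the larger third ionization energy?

Consider each +2 ion: Mg²⁺ is the bare [Ne] core; B²⁺ still has 1 valence electron.
Breaking into a closed-shell core is much more expensive than removing a leftover valence electron — Mg has the largest IE_3 here.
The numbers (kJ/mol): Mg 7733, B 3660.
Putting it together, IE_3: B < Mg.

Mg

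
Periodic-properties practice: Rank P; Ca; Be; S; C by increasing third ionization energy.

P < S < C < Ca < Be

IE_3 is the cost of taking one more electron from the +2 cation: P²⁺ still has 3 valence electrons; Ca²⁺ is the bare [Ar] core; Be²⁺ is the bare [He] core; S²⁺ still has 4 valence electrons; C²⁺ still has 2 valence electrons.
Pulling an electron out of a noble-gas core costs far more than removing a remaining valence electron, so Ca and Be sit at the high end of IE_3.
Valence configurations: P²⁺ [Ne]3s²3p¹, S²⁺ [Ne]3s²3p², C²⁺ [He]2s².
Tabulated IE_3 (kJ/mol): P 2914, Ca 4912, Be 14849, S 3357, C 4620.
Hence IE_3: P < S < C < Ca < Be.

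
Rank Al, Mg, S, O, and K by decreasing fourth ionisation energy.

Al > Mg > O > K > S

IE_4 is the cost of taking one more electron from the +3 cation: Al³⁺ is the bare [Ne] core; Mg³⁺ is already 1 electron into the core; S³⁺ still has 3 valence electrons; O³⁺ still has 3 valence electrons; K³⁺ is already 2 electrons into the core.
Usually core removal costs more than valence removal, but here the competition is close: a tightly held n=2 valence electron can cost more to remove than an n=3 core electron, so the actual values have to decide it.
Valence configurations: S³⁺ [Ne]3s²3p¹, O³⁺ [He]2s²2p¹.
Approximate IE_4 values (kJ/mol): Al 11577, Mg 10543, S 4556, O 7469, K 5877.
Putting it together, IE_4: S < K < O < Mg < Al.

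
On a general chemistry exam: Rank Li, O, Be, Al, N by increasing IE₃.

The third ionization energy removes an electron from the +2 ion. For each element: Li²⁺ is already 1 electron into the core; O²⁺ still has 4 valence electrons; Be²⁺ is the bare [He] core; Al²⁺ still has 1 valence electron; N²⁺ still has 3 valence electrons.
Breaking into a closed-shell core is much more expensive than removing a leftover valence electron — Li and Be have the largest IE_3 here.
Valence configurations: O²⁺ [He]2s²2p², Al²⁺ [Ne]3s¹, N²⁺ [He]2s²2p¹.
Tabulated IE_3 (kJ/mol): Li 11815, O 5300, Be 14849, Al 2745, N 4578.
Putting it together, IE_3: Al < N < O < Li < Be.

Al < N < O < Li < Be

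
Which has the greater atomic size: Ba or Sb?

Ba

Sb is in period 5, group 15; Ba is in period 6, group 2.
Moving right in a period, electrons are added to the same shell under a stronger nuclear pull, so atoms get smaller; moving down, a new shell is opened and atoms get larger.
Neither a single period nor a single group — weigh both effects.
Ba > Sb: both effects reinforce here, so Ba is clearly the larger of the two.
For reference (pm): Sb 140, Ba 196.
So Ba has the greater atomic size (Ba > Sb).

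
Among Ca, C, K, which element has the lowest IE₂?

Ca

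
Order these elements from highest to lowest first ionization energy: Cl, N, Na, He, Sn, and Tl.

He > N > Cl > Sn > Tl > Na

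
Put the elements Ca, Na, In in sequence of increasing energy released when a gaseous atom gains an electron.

Ca, In, Na

Na is in period 3, group 1; Ca is in period 4, group 2; In is in period 5, group 13.
Electron affinity generally becomes more exothermic across a period toward the halogens and less exothermic down a group.
A diagonal step moves right (one effect) and down (the opposite effect) at once.
In > Ca: period and group pull opposite ways; the across-period shift dominates (29 vs 2 kJ/mol).
Na > In: period and group pull opposite ways; the down-group shift dominates (53 vs 29 kJ/mol).
Tabulated electron affinity (kJ/mol): Na 53, Ca 2, In 29.
So from lowest to highest: Ca < In < Na.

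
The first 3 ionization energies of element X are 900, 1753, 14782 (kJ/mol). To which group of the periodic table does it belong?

Group 2

Look for the largest jump between consecutive ionization energies: IE3/IE2 ≈ 8.4, far larger than any earlier ratio.
That jump marks the point where a core electron is being removed. So the atom has 2 valence electrons.
A main-group element with 2 valence electrons is in group 2.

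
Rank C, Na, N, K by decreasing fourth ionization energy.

Na > N > C > K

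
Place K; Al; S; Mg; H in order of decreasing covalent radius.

Radius decreases left→right (rising Z_eff, same n) and increases top→bottom (higher n).
Here both period and group differ, so the two effects have to be weighed against each other.
S > H: period and group pull opposite ways; the down-group shift dominates (103 vs 32 pm).
Al > S: Al lies to the left of S in period 3, so the across-period effect alone puts Al larger.
Mg > Al: Mg lies to the left of Al in period 3, so the across-period effect alone puts Mg larger.
K > Mg: both effects reinforce here, so K is clearly the larger of the two.
For reference (pm): H 32, Mg 139, Al 126, S 103, K 196.
So from largest to smallest: K > Mg > Al > S > H.

K > Mg > Al > S > H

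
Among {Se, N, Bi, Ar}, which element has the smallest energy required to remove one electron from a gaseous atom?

Bi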